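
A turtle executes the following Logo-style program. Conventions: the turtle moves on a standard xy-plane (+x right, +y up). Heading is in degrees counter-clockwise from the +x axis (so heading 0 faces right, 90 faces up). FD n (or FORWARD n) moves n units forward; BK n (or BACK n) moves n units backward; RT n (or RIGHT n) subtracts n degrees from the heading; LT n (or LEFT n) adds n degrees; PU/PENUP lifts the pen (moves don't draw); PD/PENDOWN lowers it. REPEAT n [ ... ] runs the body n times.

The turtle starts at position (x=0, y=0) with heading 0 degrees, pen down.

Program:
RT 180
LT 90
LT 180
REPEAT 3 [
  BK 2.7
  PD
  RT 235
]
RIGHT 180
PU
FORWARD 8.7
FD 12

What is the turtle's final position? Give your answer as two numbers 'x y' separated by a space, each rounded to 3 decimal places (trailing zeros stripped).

Answer: 5.032 -20.223

Derivation:
Executing turtle program step by step:
Start: pos=(0,0), heading=0, pen down
RT 180: heading 0 -> 180
LT 90: heading 180 -> 270
LT 180: heading 270 -> 90
REPEAT 3 [
  -- iteration 1/3 --
  BK 2.7: (0,0) -> (0,-2.7) [heading=90, draw]
  PD: pen down
  RT 235: heading 90 -> 215
  -- iteration 2/3 --
  BK 2.7: (0,-2.7) -> (2.212,-1.151) [heading=215, draw]
  PD: pen down
  RT 235: heading 215 -> 340
  -- iteration 3/3 --
  BK 2.7: (2.212,-1.151) -> (-0.325,-0.228) [heading=340, draw]
  PD: pen down
  RT 235: heading 340 -> 105
]
RT 180: heading 105 -> 285
PU: pen up
FD 8.7: (-0.325,-0.228) -> (1.926,-8.631) [heading=285, move]
FD 12: (1.926,-8.631) -> (5.032,-20.223) [heading=285, move]
Final: pos=(5.032,-20.223), heading=285, 3 segment(s) drawn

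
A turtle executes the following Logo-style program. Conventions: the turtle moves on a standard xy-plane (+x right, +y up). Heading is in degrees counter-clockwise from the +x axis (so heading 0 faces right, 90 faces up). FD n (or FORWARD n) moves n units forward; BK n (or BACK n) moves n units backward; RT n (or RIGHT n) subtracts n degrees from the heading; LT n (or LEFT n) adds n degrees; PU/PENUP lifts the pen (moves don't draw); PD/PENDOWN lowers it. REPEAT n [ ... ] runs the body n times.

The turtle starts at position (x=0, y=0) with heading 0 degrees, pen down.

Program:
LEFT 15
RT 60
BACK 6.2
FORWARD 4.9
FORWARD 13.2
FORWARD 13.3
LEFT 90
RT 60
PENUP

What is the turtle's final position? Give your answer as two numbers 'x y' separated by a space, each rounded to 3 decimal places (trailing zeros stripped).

Executing turtle program step by step:
Start: pos=(0,0), heading=0, pen down
LT 15: heading 0 -> 15
RT 60: heading 15 -> 315
BK 6.2: (0,0) -> (-4.384,4.384) [heading=315, draw]
FD 4.9: (-4.384,4.384) -> (-0.919,0.919) [heading=315, draw]
FD 13.2: (-0.919,0.919) -> (8.415,-8.415) [heading=315, draw]
FD 13.3: (8.415,-8.415) -> (17.819,-17.819) [heading=315, draw]
LT 90: heading 315 -> 45
RT 60: heading 45 -> 345
PU: pen up
Final: pos=(17.819,-17.819), heading=345, 4 segment(s) drawn

Answer: 17.819 -17.819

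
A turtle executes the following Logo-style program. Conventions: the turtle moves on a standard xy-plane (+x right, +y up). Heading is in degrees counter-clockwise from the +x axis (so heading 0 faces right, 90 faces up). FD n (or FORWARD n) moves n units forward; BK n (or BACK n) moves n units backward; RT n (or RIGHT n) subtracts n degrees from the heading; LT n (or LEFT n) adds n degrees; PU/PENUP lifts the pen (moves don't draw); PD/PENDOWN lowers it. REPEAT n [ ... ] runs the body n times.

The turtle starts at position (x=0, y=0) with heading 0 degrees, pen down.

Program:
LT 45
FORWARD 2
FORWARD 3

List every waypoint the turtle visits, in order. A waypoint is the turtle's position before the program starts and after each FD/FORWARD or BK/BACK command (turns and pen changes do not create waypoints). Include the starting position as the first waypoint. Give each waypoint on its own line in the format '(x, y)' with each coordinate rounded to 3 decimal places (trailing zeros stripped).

Answer: (0, 0)
(1.414, 1.414)
(3.536, 3.536)

Derivation:
Executing turtle program step by step:
Start: pos=(0,0), heading=0, pen down
LT 45: heading 0 -> 45
FD 2: (0,0) -> (1.414,1.414) [heading=45, draw]
FD 3: (1.414,1.414) -> (3.536,3.536) [heading=45, draw]
Final: pos=(3.536,3.536), heading=45, 2 segment(s) drawn
Waypoints (3 total):
(0, 0)
(1.414, 1.414)
(3.536, 3.536)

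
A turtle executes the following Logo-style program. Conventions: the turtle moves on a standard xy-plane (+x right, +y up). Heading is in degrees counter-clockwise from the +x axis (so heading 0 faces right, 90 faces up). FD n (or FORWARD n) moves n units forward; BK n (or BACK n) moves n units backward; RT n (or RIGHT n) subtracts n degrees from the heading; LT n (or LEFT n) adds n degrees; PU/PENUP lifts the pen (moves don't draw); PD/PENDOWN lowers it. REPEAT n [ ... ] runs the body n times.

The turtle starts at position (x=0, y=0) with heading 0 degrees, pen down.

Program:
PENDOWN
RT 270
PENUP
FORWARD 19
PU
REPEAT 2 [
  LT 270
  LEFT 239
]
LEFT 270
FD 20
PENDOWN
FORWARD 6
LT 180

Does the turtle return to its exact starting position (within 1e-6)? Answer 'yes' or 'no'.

Executing turtle program step by step:
Start: pos=(0,0), heading=0, pen down
PD: pen down
RT 270: heading 0 -> 90
PU: pen up
FD 19: (0,0) -> (0,19) [heading=90, move]
PU: pen up
REPEAT 2 [
  -- iteration 1/2 --
  LT 270: heading 90 -> 0
  LT 239: heading 0 -> 239
  -- iteration 2/2 --
  LT 270: heading 239 -> 149
  LT 239: heading 149 -> 28
]
LT 270: heading 28 -> 298
FD 20: (0,19) -> (9.389,1.341) [heading=298, move]
PD: pen down
FD 6: (9.389,1.341) -> (12.206,-3.957) [heading=298, draw]
LT 180: heading 298 -> 118
Final: pos=(12.206,-3.957), heading=118, 1 segment(s) drawn

Start position: (0, 0)
Final position: (12.206, -3.957)
Distance = 12.832; >= 1e-6 -> NOT closed

Answer: no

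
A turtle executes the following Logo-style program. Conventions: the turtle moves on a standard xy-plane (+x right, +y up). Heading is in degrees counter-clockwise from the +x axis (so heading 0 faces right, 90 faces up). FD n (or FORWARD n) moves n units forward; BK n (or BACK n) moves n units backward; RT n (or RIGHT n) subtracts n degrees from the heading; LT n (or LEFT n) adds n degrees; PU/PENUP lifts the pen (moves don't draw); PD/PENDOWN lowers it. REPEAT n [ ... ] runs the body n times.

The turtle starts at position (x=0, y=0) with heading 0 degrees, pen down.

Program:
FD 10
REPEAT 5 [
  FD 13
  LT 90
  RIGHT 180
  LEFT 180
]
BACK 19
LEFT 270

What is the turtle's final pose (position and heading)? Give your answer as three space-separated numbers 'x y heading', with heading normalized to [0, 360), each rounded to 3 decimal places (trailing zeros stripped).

Answer: 23 -19 0

Derivation:
Executing turtle program step by step:
Start: pos=(0,0), heading=0, pen down
FD 10: (0,0) -> (10,0) [heading=0, draw]
REPEAT 5 [
  -- iteration 1/5 --
  FD 13: (10,0) -> (23,0) [heading=0, draw]
  LT 90: heading 0 -> 90
  RT 180: heading 90 -> 270
  LT 180: heading 270 -> 90
  -- iteration 2/5 --
  FD 13: (23,0) -> (23,13) [heading=90, draw]
  LT 90: heading 90 -> 180
  RT 180: heading 180 -> 0
  LT 180: heading 0 -> 180
  -- iteration 3/5 --
  FD 13: (23,13) -> (10,13) [heading=180, draw]
  LT 90: heading 180 -> 270
  RT 180: heading 270 -> 90
  LT 180: heading 90 -> 270
  -- iteration 4/5 --
  FD 13: (10,13) -> (10,0) [heading=270, draw]
  LT 90: heading 270 -> 0
  RT 180: heading 0 -> 180
  LT 180: heading 180 -> 0
  -- iteration 5/5 --
  FD 13: (10,0) -> (23,0) [heading=0, draw]
  LT 90: heading 0 -> 90
  RT 180: heading 90 -> 270
  LT 180: heading 270 -> 90
]
BK 19: (23,0) -> (23,-19) [heading=90, draw]
LT 270: heading 90 -> 0
Final: pos=(23,-19), heading=0, 7 segment(s) drawn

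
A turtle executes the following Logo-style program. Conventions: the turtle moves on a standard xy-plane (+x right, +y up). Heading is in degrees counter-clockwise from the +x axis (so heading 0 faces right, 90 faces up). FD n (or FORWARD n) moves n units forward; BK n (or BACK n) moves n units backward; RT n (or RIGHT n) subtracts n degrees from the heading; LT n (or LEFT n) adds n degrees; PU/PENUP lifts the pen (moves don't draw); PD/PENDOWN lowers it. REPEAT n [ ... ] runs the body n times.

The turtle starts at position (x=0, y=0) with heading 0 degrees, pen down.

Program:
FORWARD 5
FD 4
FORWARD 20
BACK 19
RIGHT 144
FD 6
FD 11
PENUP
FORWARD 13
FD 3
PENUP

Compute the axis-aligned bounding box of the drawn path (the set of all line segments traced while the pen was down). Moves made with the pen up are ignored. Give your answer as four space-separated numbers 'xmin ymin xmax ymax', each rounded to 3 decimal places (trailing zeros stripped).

Executing turtle program step by step:
Start: pos=(0,0), heading=0, pen down
FD 5: (0,0) -> (5,0) [heading=0, draw]
FD 4: (5,0) -> (9,0) [heading=0, draw]
FD 20: (9,0) -> (29,0) [heading=0, draw]
BK 19: (29,0) -> (10,0) [heading=0, draw]
RT 144: heading 0 -> 216
FD 6: (10,0) -> (5.146,-3.527) [heading=216, draw]
FD 11: (5.146,-3.527) -> (-3.753,-9.992) [heading=216, draw]
PU: pen up
FD 13: (-3.753,-9.992) -> (-14.271,-17.634) [heading=216, move]
FD 3: (-14.271,-17.634) -> (-16.698,-19.397) [heading=216, move]
PU: pen up
Final: pos=(-16.698,-19.397), heading=216, 6 segment(s) drawn

Segment endpoints: x in {-3.753, 0, 5, 5.146, 9, 10, 29}, y in {-9.992, -3.527, 0}
xmin=-3.753, ymin=-9.992, xmax=29, ymax=0

Answer: -3.753 -9.992 29 0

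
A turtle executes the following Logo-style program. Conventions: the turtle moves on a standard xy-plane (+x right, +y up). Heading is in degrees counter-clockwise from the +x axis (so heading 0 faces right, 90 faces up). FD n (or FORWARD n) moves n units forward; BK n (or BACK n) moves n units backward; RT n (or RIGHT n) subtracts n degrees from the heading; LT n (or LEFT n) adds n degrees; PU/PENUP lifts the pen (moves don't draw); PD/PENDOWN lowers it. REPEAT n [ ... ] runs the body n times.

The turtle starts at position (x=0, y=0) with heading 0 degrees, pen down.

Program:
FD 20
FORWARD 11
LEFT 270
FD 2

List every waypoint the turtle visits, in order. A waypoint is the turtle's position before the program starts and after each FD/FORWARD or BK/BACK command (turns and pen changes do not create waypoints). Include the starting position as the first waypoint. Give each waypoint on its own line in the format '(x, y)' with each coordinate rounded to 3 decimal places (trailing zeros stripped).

Answer: (0, 0)
(20, 0)
(31, 0)
(31, -2)

Derivation:
Executing turtle program step by step:
Start: pos=(0,0), heading=0, pen down
FD 20: (0,0) -> (20,0) [heading=0, draw]
FD 11: (20,0) -> (31,0) [heading=0, draw]
LT 270: heading 0 -> 270
FD 2: (31,0) -> (31,-2) [heading=270, draw]
Final: pos=(31,-2), heading=270, 3 segment(s) drawn
Waypoints (4 total):
(0, 0)
(20, 0)
(31, 0)
(31, -2)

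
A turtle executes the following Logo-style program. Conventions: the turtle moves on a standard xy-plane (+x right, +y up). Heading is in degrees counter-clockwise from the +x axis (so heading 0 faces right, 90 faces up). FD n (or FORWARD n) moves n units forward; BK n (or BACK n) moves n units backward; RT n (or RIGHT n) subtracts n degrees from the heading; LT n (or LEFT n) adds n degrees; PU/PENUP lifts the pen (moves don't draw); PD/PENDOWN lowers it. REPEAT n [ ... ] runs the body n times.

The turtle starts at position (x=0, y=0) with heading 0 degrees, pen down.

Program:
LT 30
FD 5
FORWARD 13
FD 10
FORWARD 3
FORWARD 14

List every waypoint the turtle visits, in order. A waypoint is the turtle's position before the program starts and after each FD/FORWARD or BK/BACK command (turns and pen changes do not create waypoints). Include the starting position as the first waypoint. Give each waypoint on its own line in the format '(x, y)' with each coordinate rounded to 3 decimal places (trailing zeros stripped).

Answer: (0, 0)
(4.33, 2.5)
(15.588, 9)
(24.249, 14)
(26.847, 15.5)
(38.971, 22.5)

Derivation:
Executing turtle program step by step:
Start: pos=(0,0), heading=0, pen down
LT 30: heading 0 -> 30
FD 5: (0,0) -> (4.33,2.5) [heading=30, draw]
FD 13: (4.33,2.5) -> (15.588,9) [heading=30, draw]
FD 10: (15.588,9) -> (24.249,14) [heading=30, draw]
FD 3: (24.249,14) -> (26.847,15.5) [heading=30, draw]
FD 14: (26.847,15.5) -> (38.971,22.5) [heading=30, draw]
Final: pos=(38.971,22.5), heading=30, 5 segment(s) drawn
Waypoints (6 total):
(0, 0)
(4.33, 2.5)
(15.588, 9)
(24.249, 14)
(26.847, 15.5)
(38.971, 22.5)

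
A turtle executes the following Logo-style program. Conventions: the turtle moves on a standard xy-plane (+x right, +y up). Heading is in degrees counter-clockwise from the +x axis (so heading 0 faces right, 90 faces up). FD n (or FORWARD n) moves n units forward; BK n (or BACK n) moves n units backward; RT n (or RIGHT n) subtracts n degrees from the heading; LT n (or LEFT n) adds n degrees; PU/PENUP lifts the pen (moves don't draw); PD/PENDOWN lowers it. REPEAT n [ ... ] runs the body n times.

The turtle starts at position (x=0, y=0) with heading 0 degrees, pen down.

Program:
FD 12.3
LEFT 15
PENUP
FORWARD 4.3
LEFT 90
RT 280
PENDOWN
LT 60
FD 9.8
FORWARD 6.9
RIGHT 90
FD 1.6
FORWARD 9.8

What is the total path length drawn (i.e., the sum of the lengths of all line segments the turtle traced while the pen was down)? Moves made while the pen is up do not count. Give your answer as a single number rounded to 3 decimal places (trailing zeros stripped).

Answer: 40.4

Derivation:
Executing turtle program step by step:
Start: pos=(0,0), heading=0, pen down
FD 12.3: (0,0) -> (12.3,0) [heading=0, draw]
LT 15: heading 0 -> 15
PU: pen up
FD 4.3: (12.3,0) -> (16.453,1.113) [heading=15, move]
LT 90: heading 15 -> 105
RT 280: heading 105 -> 185
PD: pen down
LT 60: heading 185 -> 245
FD 9.8: (16.453,1.113) -> (12.312,-7.769) [heading=245, draw]
FD 6.9: (12.312,-7.769) -> (9.396,-14.022) [heading=245, draw]
RT 90: heading 245 -> 155
FD 1.6: (9.396,-14.022) -> (7.946,-13.346) [heading=155, draw]
FD 9.8: (7.946,-13.346) -> (-0.936,-9.205) [heading=155, draw]
Final: pos=(-0.936,-9.205), heading=155, 5 segment(s) drawn

Segment lengths:
  seg 1: (0,0) -> (12.3,0), length = 12.3
  seg 2: (16.453,1.113) -> (12.312,-7.769), length = 9.8
  seg 3: (12.312,-7.769) -> (9.396,-14.022), length = 6.9
  seg 4: (9.396,-14.022) -> (7.946,-13.346), length = 1.6
  seg 5: (7.946,-13.346) -> (-0.936,-9.205), length = 9.8
Total = 40.4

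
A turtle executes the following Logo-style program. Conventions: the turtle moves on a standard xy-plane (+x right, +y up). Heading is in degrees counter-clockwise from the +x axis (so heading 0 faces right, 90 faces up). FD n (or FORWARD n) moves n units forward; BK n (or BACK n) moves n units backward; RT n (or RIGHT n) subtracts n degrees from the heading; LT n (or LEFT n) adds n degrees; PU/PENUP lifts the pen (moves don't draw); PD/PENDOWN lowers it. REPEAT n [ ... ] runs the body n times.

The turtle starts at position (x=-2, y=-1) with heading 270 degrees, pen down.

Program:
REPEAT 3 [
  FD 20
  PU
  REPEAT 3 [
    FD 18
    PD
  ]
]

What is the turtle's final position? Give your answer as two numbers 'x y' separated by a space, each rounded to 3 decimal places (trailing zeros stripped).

Executing turtle program step by step:
Start: pos=(-2,-1), heading=270, pen down
REPEAT 3 [
  -- iteration 1/3 --
  FD 20: (-2,-1) -> (-2,-21) [heading=270, draw]
  PU: pen up
  REPEAT 3 [
    -- iteration 1/3 --
    FD 18: (-2,-21) -> (-2,-39) [heading=270, move]
    PD: pen down
    -- iteration 2/3 --
    FD 18: (-2,-39) -> (-2,-57) [heading=270, draw]
    PD: pen down
    -- iteration 3/3 --
    FD 18: (-2,-57) -> (-2,-75) [heading=270, draw]
    PD: pen down
  ]
  -- iteration 2/3 --
  FD 20: (-2,-75) -> (-2,-95) [heading=270, draw]
  PU: pen up
  REPEAT 3 [
    -- iteration 1/3 --
    FD 18: (-2,-95) -> (-2,-113) [heading=270, move]
    PD: pen down
    -- iteration 2/3 --
    FD 18: (-2,-113) -> (-2,-131) [heading=270, draw]
    PD: pen down
    -- iteration 3/3 --
    FD 18: (-2,-131) -> (-2,-149) [heading=270, draw]
    PD: pen down
  ]
  -- iteration 3/3 --
  FD 20: (-2,-149) -> (-2,-169) [heading=270, draw]
  PU: pen up
  REPEAT 3 [
    -- iteration 1/3 --
    FD 18: (-2,-169) -> (-2,-187) [heading=270, move]
    PD: pen down
    -- iteration 2/3 --
    FD 18: (-2,-187) -> (-2,-205) [heading=270, draw]
    PD: pen down
    -- iteration 3/3 --
    FD 18: (-2,-205) -> (-2,-223) [heading=270, draw]
    PD: pen down
  ]
]
Final: pos=(-2,-223), heading=270, 9 segment(s) drawn

Answer: -2 -223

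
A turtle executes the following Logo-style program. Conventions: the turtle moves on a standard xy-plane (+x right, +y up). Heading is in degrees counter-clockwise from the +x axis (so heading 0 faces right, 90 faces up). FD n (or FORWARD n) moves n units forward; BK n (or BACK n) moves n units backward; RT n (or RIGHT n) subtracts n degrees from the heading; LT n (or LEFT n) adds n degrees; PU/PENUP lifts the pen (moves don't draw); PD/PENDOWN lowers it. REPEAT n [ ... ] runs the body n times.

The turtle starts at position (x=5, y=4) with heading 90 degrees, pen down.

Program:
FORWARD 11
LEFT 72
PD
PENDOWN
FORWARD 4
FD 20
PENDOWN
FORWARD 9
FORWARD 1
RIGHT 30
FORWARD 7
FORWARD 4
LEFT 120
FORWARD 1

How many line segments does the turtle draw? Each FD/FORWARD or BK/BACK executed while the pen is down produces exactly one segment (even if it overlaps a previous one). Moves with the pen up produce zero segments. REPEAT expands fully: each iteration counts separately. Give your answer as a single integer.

Answer: 8

Derivation:
Executing turtle program step by step:
Start: pos=(5,4), heading=90, pen down
FD 11: (5,4) -> (5,15) [heading=90, draw]
LT 72: heading 90 -> 162
PD: pen down
PD: pen down
FD 4: (5,15) -> (1.196,16.236) [heading=162, draw]
FD 20: (1.196,16.236) -> (-17.825,22.416) [heading=162, draw]
PD: pen down
FD 9: (-17.825,22.416) -> (-26.385,25.198) [heading=162, draw]
FD 1: (-26.385,25.198) -> (-27.336,25.507) [heading=162, draw]
RT 30: heading 162 -> 132
FD 7: (-27.336,25.507) -> (-32.02,30.709) [heading=132, draw]
FD 4: (-32.02,30.709) -> (-34.696,33.681) [heading=132, draw]
LT 120: heading 132 -> 252
FD 1: (-34.696,33.681) -> (-35.005,32.73) [heading=252, draw]
Final: pos=(-35.005,32.73), heading=252, 8 segment(s) drawn
Segments drawn: 8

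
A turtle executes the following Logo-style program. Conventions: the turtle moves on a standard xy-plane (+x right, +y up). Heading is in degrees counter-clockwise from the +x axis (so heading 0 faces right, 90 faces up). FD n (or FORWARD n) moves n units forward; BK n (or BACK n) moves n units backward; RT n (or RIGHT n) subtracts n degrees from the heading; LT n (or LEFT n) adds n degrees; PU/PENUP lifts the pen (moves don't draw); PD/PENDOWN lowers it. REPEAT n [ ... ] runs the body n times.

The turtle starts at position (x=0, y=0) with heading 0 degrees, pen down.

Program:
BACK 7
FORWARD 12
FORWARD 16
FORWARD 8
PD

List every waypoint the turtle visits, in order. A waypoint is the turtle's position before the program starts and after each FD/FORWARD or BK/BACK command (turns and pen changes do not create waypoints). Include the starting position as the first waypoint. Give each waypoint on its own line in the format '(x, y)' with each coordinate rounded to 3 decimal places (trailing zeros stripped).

Answer: (0, 0)
(-7, 0)
(5, 0)
(21, 0)
(29, 0)

Derivation:
Executing turtle program step by step:
Start: pos=(0,0), heading=0, pen down
BK 7: (0,0) -> (-7,0) [heading=0, draw]
FD 12: (-7,0) -> (5,0) [heading=0, draw]
FD 16: (5,0) -> (21,0) [heading=0, draw]
FD 8: (21,0) -> (29,0) [heading=0, draw]
PD: pen down
Final: pos=(29,0), heading=0, 4 segment(s) drawn
Waypoints (5 total):
(0, 0)
(-7, 0)
(5, 0)
(21, 0)
(29, 0)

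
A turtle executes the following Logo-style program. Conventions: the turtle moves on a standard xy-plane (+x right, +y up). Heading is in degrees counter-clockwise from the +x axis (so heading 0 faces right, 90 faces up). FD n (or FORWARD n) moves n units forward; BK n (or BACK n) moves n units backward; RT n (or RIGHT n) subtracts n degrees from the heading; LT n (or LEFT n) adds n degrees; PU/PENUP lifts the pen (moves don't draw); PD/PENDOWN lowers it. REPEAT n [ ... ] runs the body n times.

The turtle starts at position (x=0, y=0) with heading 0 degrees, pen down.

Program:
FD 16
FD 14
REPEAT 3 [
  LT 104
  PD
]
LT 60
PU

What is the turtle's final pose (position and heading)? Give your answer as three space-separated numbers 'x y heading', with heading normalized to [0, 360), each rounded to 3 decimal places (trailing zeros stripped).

Executing turtle program step by step:
Start: pos=(0,0), heading=0, pen down
FD 16: (0,0) -> (16,0) [heading=0, draw]
FD 14: (16,0) -> (30,0) [heading=0, draw]
REPEAT 3 [
  -- iteration 1/3 --
  LT 104: heading 0 -> 104
  PD: pen down
  -- iteration 2/3 --
  LT 104: heading 104 -> 208
  PD: pen down
  -- iteration 3/3 --
  LT 104: heading 208 -> 312
  PD: pen down
]
LT 60: heading 312 -> 12
PU: pen up
Final: pos=(30,0), heading=12, 2 segment(s) drawn

Answer: 30 0 12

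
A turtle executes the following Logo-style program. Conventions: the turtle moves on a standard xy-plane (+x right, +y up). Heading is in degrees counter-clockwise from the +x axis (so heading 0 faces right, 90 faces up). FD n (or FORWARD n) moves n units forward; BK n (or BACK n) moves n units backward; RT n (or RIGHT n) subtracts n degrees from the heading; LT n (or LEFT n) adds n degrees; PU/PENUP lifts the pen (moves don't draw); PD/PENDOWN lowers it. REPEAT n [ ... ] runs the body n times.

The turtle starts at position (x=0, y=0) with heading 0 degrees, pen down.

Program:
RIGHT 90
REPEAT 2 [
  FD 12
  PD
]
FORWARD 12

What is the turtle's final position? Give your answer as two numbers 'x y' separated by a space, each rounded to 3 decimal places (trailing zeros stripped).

Answer: 0 -36

Derivation:
Executing turtle program step by step:
Start: pos=(0,0), heading=0, pen down
RT 90: heading 0 -> 270
REPEAT 2 [
  -- iteration 1/2 --
  FD 12: (0,0) -> (0,-12) [heading=270, draw]
  PD: pen down
  -- iteration 2/2 --
  FD 12: (0,-12) -> (0,-24) [heading=270, draw]
  PD: pen down
]
FD 12: (0,-24) -> (0,-36) [heading=270, draw]
Final: pos=(0,-36), heading=270, 3 segment(s) drawn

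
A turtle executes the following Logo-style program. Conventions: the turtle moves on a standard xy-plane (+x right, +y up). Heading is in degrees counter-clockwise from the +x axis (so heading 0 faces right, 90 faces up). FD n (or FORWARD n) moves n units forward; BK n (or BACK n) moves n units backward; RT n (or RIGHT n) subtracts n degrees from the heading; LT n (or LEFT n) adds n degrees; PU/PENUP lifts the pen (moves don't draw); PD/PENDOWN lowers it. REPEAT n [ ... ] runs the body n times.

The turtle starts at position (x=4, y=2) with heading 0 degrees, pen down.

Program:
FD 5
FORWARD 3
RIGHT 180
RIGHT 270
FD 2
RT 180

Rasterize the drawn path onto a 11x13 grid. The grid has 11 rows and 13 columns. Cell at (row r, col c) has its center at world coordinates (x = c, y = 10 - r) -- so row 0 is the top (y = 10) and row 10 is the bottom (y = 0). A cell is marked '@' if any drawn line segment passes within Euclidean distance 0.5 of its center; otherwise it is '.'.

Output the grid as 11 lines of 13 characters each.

Segment 0: (4,2) -> (9,2)
Segment 1: (9,2) -> (12,2)
Segment 2: (12,2) -> (12,0)

Answer: .............
.............
.............
.............
.............
.............
.............
.............
....@@@@@@@@@
............@
............@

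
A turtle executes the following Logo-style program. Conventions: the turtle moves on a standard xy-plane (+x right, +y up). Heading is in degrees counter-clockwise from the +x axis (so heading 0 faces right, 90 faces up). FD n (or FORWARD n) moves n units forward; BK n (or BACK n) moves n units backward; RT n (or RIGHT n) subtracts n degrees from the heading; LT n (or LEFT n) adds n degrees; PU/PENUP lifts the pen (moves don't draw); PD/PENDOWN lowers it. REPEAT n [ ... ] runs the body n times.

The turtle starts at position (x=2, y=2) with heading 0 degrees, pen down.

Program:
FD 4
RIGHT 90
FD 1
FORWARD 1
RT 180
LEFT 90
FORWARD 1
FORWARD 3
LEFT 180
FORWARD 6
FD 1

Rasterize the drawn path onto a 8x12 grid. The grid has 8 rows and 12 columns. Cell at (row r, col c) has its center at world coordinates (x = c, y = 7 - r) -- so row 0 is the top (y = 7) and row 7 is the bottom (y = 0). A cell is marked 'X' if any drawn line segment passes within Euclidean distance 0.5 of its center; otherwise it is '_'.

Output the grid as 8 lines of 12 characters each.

Answer: ____________
____________
____________
____________
____________
__XXXXX_____
______X_____
__XXXXXXXX__

Derivation:
Segment 0: (2,2) -> (6,2)
Segment 1: (6,2) -> (6,1)
Segment 2: (6,1) -> (6,0)
Segment 3: (6,0) -> (5,-0)
Segment 4: (5,-0) -> (2,-0)
Segment 5: (2,-0) -> (8,-0)
Segment 6: (8,-0) -> (9,-0)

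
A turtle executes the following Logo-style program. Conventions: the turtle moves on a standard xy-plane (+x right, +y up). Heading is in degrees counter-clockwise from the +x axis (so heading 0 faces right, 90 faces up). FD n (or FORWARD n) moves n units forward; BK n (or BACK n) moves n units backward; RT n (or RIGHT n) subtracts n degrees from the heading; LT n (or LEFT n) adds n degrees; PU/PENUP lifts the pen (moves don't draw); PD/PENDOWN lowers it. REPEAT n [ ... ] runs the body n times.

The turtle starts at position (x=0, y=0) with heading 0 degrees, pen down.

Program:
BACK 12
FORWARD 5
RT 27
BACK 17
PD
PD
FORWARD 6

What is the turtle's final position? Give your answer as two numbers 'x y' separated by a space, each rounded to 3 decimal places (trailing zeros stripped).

Executing turtle program step by step:
Start: pos=(0,0), heading=0, pen down
BK 12: (0,0) -> (-12,0) [heading=0, draw]
FD 5: (-12,0) -> (-7,0) [heading=0, draw]
RT 27: heading 0 -> 333
BK 17: (-7,0) -> (-22.147,7.718) [heading=333, draw]
PD: pen down
PD: pen down
FD 6: (-22.147,7.718) -> (-16.801,4.994) [heading=333, draw]
Final: pos=(-16.801,4.994), heading=333, 4 segment(s) drawn

Answer: -16.801 4.994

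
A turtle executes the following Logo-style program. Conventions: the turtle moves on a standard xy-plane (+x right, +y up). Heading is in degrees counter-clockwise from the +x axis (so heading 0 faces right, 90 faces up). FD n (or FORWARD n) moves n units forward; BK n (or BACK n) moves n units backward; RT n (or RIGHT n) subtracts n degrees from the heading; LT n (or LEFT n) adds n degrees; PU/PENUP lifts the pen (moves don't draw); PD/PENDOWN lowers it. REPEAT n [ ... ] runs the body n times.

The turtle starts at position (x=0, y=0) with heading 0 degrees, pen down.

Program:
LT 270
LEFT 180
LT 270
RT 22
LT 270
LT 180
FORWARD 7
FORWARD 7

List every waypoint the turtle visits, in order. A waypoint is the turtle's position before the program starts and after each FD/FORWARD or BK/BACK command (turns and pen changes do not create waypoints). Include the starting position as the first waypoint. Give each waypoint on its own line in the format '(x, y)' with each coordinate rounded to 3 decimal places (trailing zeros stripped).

Executing turtle program step by step:
Start: pos=(0,0), heading=0, pen down
LT 270: heading 0 -> 270
LT 180: heading 270 -> 90
LT 270: heading 90 -> 0
RT 22: heading 0 -> 338
LT 270: heading 338 -> 248
LT 180: heading 248 -> 68
FD 7: (0,0) -> (2.622,6.49) [heading=68, draw]
FD 7: (2.622,6.49) -> (5.244,12.981) [heading=68, draw]
Final: pos=(5.244,12.981), heading=68, 2 segment(s) drawn
Waypoints (3 total):
(0, 0)
(2.622, 6.49)
(5.244, 12.981)

Answer: (0, 0)
(2.622, 6.49)
(5.244, 12.981)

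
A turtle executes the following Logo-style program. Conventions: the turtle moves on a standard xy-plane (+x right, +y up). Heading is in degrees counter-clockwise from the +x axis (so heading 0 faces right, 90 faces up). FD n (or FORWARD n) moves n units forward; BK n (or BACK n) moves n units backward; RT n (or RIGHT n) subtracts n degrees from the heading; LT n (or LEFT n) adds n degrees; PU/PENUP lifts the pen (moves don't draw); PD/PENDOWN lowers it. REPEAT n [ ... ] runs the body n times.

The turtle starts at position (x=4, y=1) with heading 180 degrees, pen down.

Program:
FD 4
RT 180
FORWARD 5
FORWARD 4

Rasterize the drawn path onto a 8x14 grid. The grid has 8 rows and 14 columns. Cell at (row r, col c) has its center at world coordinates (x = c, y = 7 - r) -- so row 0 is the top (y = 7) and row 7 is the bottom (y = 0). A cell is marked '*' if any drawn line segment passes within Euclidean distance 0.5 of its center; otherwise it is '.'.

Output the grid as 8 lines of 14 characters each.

Segment 0: (4,1) -> (0,1)
Segment 1: (0,1) -> (5,1)
Segment 2: (5,1) -> (9,1)

Answer: ..............
..............
..............
..............
..............
..............
**********....
..............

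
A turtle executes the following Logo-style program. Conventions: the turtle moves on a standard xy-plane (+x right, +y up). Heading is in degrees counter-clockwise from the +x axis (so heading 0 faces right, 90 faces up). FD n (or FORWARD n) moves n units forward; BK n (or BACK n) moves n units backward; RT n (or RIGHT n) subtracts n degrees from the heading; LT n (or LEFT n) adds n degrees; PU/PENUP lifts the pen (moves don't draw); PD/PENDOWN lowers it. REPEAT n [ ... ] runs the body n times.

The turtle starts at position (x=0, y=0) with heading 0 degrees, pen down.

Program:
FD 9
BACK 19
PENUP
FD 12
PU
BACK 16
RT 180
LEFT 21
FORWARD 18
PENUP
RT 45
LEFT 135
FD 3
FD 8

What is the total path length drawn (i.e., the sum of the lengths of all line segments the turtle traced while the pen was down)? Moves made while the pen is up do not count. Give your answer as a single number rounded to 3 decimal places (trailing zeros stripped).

Executing turtle program step by step:
Start: pos=(0,0), heading=0, pen down
FD 9: (0,0) -> (9,0) [heading=0, draw]
BK 19: (9,0) -> (-10,0) [heading=0, draw]
PU: pen up
FD 12: (-10,0) -> (2,0) [heading=0, move]
PU: pen up
BK 16: (2,0) -> (-14,0) [heading=0, move]
RT 180: heading 0 -> 180
LT 21: heading 180 -> 201
FD 18: (-14,0) -> (-30.804,-6.451) [heading=201, move]
PU: pen up
RT 45: heading 201 -> 156
LT 135: heading 156 -> 291
FD 3: (-30.804,-6.451) -> (-29.729,-9.251) [heading=291, move]
FD 8: (-29.729,-9.251) -> (-26.862,-16.72) [heading=291, move]
Final: pos=(-26.862,-16.72), heading=291, 2 segment(s) drawn

Segment lengths:
  seg 1: (0,0) -> (9,0), length = 9
  seg 2: (9,0) -> (-10,0), length = 19
Total = 28

Answer: 28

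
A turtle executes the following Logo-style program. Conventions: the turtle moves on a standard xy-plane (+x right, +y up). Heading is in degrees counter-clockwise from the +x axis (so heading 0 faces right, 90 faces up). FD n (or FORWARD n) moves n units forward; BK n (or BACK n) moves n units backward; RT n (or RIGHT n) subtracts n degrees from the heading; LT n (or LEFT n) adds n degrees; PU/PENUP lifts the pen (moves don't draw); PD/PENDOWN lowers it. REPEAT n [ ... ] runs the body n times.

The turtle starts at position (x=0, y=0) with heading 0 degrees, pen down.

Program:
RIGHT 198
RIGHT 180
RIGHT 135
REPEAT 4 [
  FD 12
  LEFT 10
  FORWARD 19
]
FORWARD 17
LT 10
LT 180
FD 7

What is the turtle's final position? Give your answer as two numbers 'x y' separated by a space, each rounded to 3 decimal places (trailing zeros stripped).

Answer: -85.967 -99.092

Derivation:
Executing turtle program step by step:
Start: pos=(0,0), heading=0, pen down
RT 198: heading 0 -> 162
RT 180: heading 162 -> 342
RT 135: heading 342 -> 207
REPEAT 4 [
  -- iteration 1/4 --
  FD 12: (0,0) -> (-10.692,-5.448) [heading=207, draw]
  LT 10: heading 207 -> 217
  FD 19: (-10.692,-5.448) -> (-25.866,-16.882) [heading=217, draw]
  -- iteration 2/4 --
  FD 12: (-25.866,-16.882) -> (-35.45,-24.104) [heading=217, draw]
  LT 10: heading 217 -> 227
  FD 19: (-35.45,-24.104) -> (-48.408,-38) [heading=227, draw]
  -- iteration 3/4 --
  FD 12: (-48.408,-38) -> (-56.592,-46.776) [heading=227, draw]
  LT 10: heading 227 -> 237
  FD 19: (-56.592,-46.776) -> (-66.94,-62.711) [heading=237, draw]
  -- iteration 4/4 --
  FD 12: (-66.94,-62.711) -> (-73.476,-72.775) [heading=237, draw]
  LT 10: heading 237 -> 247
  FD 19: (-73.476,-72.775) -> (-80.899,-90.264) [heading=247, draw]
]
FD 17: (-80.899,-90.264) -> (-87.542,-105.913) [heading=247, draw]
LT 10: heading 247 -> 257
LT 180: heading 257 -> 77
FD 7: (-87.542,-105.913) -> (-85.967,-99.092) [heading=77, draw]
Final: pos=(-85.967,-99.092), heading=77, 10 segment(s) drawn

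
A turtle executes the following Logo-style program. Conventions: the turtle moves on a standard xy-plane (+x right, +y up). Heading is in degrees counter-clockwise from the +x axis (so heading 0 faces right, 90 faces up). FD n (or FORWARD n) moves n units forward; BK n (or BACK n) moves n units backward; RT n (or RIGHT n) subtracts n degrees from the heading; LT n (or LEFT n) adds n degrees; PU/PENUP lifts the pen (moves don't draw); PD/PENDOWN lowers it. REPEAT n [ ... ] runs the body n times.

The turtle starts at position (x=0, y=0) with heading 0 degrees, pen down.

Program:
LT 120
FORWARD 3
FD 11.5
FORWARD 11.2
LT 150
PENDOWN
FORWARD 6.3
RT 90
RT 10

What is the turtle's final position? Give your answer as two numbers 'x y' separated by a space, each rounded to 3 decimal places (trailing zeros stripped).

Executing turtle program step by step:
Start: pos=(0,0), heading=0, pen down
LT 120: heading 0 -> 120
FD 3: (0,0) -> (-1.5,2.598) [heading=120, draw]
FD 11.5: (-1.5,2.598) -> (-7.25,12.557) [heading=120, draw]
FD 11.2: (-7.25,12.557) -> (-12.85,22.257) [heading=120, draw]
LT 150: heading 120 -> 270
PD: pen down
FD 6.3: (-12.85,22.257) -> (-12.85,15.957) [heading=270, draw]
RT 90: heading 270 -> 180
RT 10: heading 180 -> 170
Final: pos=(-12.85,15.957), heading=170, 4 segment(s) drawn

Answer: -12.85 15.957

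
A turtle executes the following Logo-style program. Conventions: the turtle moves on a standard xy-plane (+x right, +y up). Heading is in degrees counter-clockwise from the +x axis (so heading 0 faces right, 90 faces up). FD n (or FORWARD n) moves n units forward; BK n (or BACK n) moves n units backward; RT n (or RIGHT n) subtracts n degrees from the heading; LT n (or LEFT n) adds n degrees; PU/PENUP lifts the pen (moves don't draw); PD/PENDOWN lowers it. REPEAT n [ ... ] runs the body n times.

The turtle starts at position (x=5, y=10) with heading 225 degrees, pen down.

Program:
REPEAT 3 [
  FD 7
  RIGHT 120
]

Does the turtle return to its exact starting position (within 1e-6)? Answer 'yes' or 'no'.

Executing turtle program step by step:
Start: pos=(5,10), heading=225, pen down
REPEAT 3 [
  -- iteration 1/3 --
  FD 7: (5,10) -> (0.05,5.05) [heading=225, draw]
  RT 120: heading 225 -> 105
  -- iteration 2/3 --
  FD 7: (0.05,5.05) -> (-1.761,11.812) [heading=105, draw]
  RT 120: heading 105 -> 345
  -- iteration 3/3 --
  FD 7: (-1.761,11.812) -> (5,10) [heading=345, draw]
  RT 120: heading 345 -> 225
]
Final: pos=(5,10), heading=225, 3 segment(s) drawn

Start position: (5, 10)
Final position: (5, 10)
Distance = 0; < 1e-6 -> CLOSED

Answer: yes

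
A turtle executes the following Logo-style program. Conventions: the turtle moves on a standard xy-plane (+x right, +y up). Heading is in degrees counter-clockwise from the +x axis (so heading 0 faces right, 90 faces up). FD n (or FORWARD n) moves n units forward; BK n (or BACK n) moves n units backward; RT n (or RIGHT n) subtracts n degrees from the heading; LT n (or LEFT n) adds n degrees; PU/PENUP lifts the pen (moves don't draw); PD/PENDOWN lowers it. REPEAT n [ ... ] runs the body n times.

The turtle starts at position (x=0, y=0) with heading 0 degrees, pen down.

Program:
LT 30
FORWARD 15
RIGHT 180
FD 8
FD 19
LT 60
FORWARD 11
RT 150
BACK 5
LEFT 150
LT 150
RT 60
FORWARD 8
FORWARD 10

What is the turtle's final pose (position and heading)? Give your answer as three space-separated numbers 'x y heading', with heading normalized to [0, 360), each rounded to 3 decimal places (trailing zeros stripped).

Executing turtle program step by step:
Start: pos=(0,0), heading=0, pen down
LT 30: heading 0 -> 30
FD 15: (0,0) -> (12.99,7.5) [heading=30, draw]
RT 180: heading 30 -> 210
FD 8: (12.99,7.5) -> (6.062,3.5) [heading=210, draw]
FD 19: (6.062,3.5) -> (-10.392,-6) [heading=210, draw]
LT 60: heading 210 -> 270
FD 11: (-10.392,-6) -> (-10.392,-17) [heading=270, draw]
RT 150: heading 270 -> 120
BK 5: (-10.392,-17) -> (-7.892,-21.33) [heading=120, draw]
LT 150: heading 120 -> 270
LT 150: heading 270 -> 60
RT 60: heading 60 -> 0
FD 8: (-7.892,-21.33) -> (0.108,-21.33) [heading=0, draw]
FD 10: (0.108,-21.33) -> (10.108,-21.33) [heading=0, draw]
Final: pos=(10.108,-21.33), heading=0, 7 segment(s) drawn

Answer: 10.108 -21.33 0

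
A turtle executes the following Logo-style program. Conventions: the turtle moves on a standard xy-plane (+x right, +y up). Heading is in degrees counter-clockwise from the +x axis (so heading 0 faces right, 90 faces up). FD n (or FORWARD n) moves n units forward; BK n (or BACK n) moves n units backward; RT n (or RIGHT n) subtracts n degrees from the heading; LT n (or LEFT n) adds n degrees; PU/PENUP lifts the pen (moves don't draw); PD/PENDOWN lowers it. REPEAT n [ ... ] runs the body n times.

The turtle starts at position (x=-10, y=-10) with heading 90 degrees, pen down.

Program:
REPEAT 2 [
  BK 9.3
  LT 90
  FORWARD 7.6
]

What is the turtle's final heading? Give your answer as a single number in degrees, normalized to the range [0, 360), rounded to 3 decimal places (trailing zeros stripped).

Answer: 270

Derivation:
Executing turtle program step by step:
Start: pos=(-10,-10), heading=90, pen down
REPEAT 2 [
  -- iteration 1/2 --
  BK 9.3: (-10,-10) -> (-10,-19.3) [heading=90, draw]
  LT 90: heading 90 -> 180
  FD 7.6: (-10,-19.3) -> (-17.6,-19.3) [heading=180, draw]
  -- iteration 2/2 --
  BK 9.3: (-17.6,-19.3) -> (-8.3,-19.3) [heading=180, draw]
  LT 90: heading 180 -> 270
  FD 7.6: (-8.3,-19.3) -> (-8.3,-26.9) [heading=270, draw]
]
Final: pos=(-8.3,-26.9), heading=270, 4 segment(s) drawn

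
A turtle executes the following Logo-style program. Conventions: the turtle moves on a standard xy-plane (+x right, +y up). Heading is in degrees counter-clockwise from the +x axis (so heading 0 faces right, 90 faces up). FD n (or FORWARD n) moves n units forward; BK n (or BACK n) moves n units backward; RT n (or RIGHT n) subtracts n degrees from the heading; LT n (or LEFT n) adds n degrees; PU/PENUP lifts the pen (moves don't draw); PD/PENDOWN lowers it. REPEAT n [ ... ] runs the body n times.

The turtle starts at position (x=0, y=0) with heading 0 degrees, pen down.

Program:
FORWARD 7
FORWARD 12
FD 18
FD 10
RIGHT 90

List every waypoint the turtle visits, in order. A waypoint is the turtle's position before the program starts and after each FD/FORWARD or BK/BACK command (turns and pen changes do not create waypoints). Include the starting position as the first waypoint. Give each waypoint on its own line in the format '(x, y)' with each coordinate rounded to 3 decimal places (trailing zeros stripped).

Executing turtle program step by step:
Start: pos=(0,0), heading=0, pen down
FD 7: (0,0) -> (7,0) [heading=0, draw]
FD 12: (7,0) -> (19,0) [heading=0, draw]
FD 18: (19,0) -> (37,0) [heading=0, draw]
FD 10: (37,0) -> (47,0) [heading=0, draw]
RT 90: heading 0 -> 270
Final: pos=(47,0), heading=270, 4 segment(s) drawn
Waypoints (5 total):
(0, 0)
(7, 0)
(19, 0)
(37, 0)
(47, 0)

Answer: (0, 0)
(7, 0)
(19, 0)
(37, 0)
(47, 0)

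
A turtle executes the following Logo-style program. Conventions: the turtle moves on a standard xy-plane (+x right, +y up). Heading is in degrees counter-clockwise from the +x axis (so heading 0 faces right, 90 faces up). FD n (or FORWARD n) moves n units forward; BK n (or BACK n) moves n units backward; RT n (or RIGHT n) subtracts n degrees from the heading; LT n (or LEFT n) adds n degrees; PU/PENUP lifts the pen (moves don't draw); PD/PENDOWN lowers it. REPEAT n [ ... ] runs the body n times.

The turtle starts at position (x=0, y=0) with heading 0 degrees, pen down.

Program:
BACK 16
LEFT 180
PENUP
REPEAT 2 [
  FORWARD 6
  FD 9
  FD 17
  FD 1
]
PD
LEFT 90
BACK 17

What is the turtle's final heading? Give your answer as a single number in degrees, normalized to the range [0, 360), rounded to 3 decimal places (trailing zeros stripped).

Answer: 270

Derivation:
Executing turtle program step by step:
Start: pos=(0,0), heading=0, pen down
BK 16: (0,0) -> (-16,0) [heading=0, draw]
LT 180: heading 0 -> 180
PU: pen up
REPEAT 2 [
  -- iteration 1/2 --
  FD 6: (-16,0) -> (-22,0) [heading=180, move]
  FD 9: (-22,0) -> (-31,0) [heading=180, move]
  FD 17: (-31,0) -> (-48,0) [heading=180, move]
  FD 1: (-48,0) -> (-49,0) [heading=180, move]
  -- iteration 2/2 --
  FD 6: (-49,0) -> (-55,0) [heading=180, move]
  FD 9: (-55,0) -> (-64,0) [heading=180, move]
  FD 17: (-64,0) -> (-81,0) [heading=180, move]
  FD 1: (-81,0) -> (-82,0) [heading=180, move]
]
PD: pen down
LT 90: heading 180 -> 270
BK 17: (-82,0) -> (-82,17) [heading=270, draw]
Final: pos=(-82,17), heading=270, 2 segment(s) drawn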